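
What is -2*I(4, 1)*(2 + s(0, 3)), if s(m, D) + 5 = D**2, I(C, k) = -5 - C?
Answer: 108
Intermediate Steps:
s(m, D) = -5 + D**2
-2*I(4, 1)*(2 + s(0, 3)) = -2*(-5 - 1*4)*(2 + (-5 + 3**2)) = -2*(-5 - 4)*(2 + (-5 + 9)) = -(-18)*(2 + 4) = -(-18)*6 = -2*(-54) = 108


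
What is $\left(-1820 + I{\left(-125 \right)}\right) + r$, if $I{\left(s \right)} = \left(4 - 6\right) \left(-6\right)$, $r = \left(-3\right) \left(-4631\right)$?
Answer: $12085$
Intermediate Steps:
$r = 13893$
$I{\left(s \right)} = 12$ ($I{\left(s \right)} = \left(-2\right) \left(-6\right) = 12$)
$\left(-1820 + I{\left(-125 \right)}\right) + r = \left(-1820 + 12\right) + 13893 = -1808 + 13893 = 12085$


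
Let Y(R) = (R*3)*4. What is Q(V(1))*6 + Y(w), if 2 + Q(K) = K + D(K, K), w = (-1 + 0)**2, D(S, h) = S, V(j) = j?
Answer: 12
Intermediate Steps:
w = 1 (w = (-1)**2 = 1)
Y(R) = 12*R (Y(R) = (3*R)*4 = 12*R)
Q(K) = -2 + 2*K (Q(K) = -2 + (K + K) = -2 + 2*K)
Q(V(1))*6 + Y(w) = (-2 + 2*1)*6 + 12*1 = (-2 + 2)*6 + 12 = 0*6 + 12 = 0 + 12 = 12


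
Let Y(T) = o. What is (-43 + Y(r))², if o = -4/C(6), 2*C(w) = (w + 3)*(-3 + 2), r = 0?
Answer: 143641/81 ≈ 1773.3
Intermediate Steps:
C(w) = -3/2 - w/2 (C(w) = ((w + 3)*(-3 + 2))/2 = ((3 + w)*(-1))/2 = (-3 - w)/2 = -3/2 - w/2)
o = 8/9 (o = -4/(-3/2 - ½*6) = -4/(-3/2 - 3) = -4/(-9/2) = -4*(-2/9) = 8/9 ≈ 0.88889)
Y(T) = 8/9
(-43 + Y(r))² = (-43 + 8/9)² = (-379/9)² = 143641/81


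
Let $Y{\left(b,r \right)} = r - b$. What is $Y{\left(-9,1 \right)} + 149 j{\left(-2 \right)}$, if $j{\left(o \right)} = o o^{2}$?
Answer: $-1182$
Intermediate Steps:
$j{\left(o \right)} = o^{3}$
$Y{\left(-9,1 \right)} + 149 j{\left(-2 \right)} = \left(1 - -9\right) + 149 \left(-2\right)^{3} = \left(1 + 9\right) + 149 \left(-8\right) = 10 - 1192 = -1182$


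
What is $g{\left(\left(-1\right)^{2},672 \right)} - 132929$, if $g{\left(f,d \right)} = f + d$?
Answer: $-132256$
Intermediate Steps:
$g{\left(f,d \right)} = d + f$
$g{\left(\left(-1\right)^{2},672 \right)} - 132929 = \left(672 + \left(-1\right)^{2}\right) - 132929 = \left(672 + 1\right) - 132929 = 673 - 132929 = -132256$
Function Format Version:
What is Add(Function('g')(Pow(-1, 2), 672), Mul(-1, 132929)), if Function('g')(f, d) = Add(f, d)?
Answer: -132256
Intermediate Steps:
Function('g')(f, d) = Add(d, f)
Add(Function('g')(Pow(-1, 2), 672), Mul(-1, 132929)) = Add(Add(672, Pow(-1, 2)), Mul(-1, 132929)) = Add(Add(672, 1), -132929) = Add(673, -132929) = -132256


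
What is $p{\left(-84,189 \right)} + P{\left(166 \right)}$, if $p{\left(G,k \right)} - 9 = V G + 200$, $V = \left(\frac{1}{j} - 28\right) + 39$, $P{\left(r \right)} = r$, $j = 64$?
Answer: $- \frac{8805}{16} \approx -550.31$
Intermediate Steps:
$V = \frac{705}{64}$ ($V = \left(\frac{1}{64} - 28\right) + 39 = - \frac{1791}{64} + 39 = \frac{705}{64} \approx 11.016$)
$p{\left(G,k \right)} = 209 + \frac{705 G}{64}$ ($p{\left(G,k \right)} = 9 + \left(\frac{705 G}{64} + 200\right) = 9 + \left(200 + \frac{705 G}{64}\right) = 209 + \frac{705 G}{64}$)
$p{\left(-84,189 \right)} + P{\left(166 \right)} = \left(209 + \frac{705}{64} \left(-84\right)\right) + 166 = \left(209 - \frac{14805}{16}\right) + 166 = - \frac{11461}{16} + 166 = - \frac{8805}{16}$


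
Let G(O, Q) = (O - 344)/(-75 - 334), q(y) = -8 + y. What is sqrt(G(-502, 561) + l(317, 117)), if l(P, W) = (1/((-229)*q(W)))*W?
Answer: 9*sqrt(2655506362537)/10209049 ≈ 1.4366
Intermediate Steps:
G(O, Q) = 344/409 - O/409 (G(O, Q) = (-344 + O)/(-409) = (-344 + O)*(-1/409) = 344/409 - O/409)
l(P, W) = -W/(229*(-8 + W)) (l(P, W) = (1/((-229)*(-8 + W)))*W = (-1/(229*(-8 + W)))*W = -W/(229*(-8 + W)))
sqrt(G(-502, 561) + l(317, 117)) = sqrt((344/409 - 1/409*(-502)) - 1*117/(-1832 + 229*117)) = sqrt((344/409 + 502/409) - 1*117/(-1832 + 26793)) = sqrt(846/409 - 1*117/24961) = sqrt(846/409 - 1*117*1/24961) = sqrt(846/409 - 117/24961) = sqrt(21069153/10209049) = 9*sqrt(2655506362537)/10209049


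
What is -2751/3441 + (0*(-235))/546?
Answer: -917/1147 ≈ -0.79948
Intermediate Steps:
-2751/3441 + (0*(-235))/546 = -2751*1/3441 + 0*(1/546) = -917/1147 + 0 = -917/1147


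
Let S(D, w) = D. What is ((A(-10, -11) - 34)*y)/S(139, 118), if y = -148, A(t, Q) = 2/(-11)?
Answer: 55648/1529 ≈ 36.395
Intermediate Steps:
A(t, Q) = -2/11 (A(t, Q) = 2*(-1/11) = -2/11)
((A(-10, -11) - 34)*y)/S(139, 118) = ((-2/11 - 34)*(-148))/139 = -376/11*(-148)*(1/139) = (55648/11)*(1/139) = 55648/1529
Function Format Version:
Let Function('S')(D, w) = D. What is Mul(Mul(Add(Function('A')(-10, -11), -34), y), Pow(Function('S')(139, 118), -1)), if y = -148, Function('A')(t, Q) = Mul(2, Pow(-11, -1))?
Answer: Rational(55648, 1529) ≈ 36.395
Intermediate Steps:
Function('A')(t, Q) = Rational(-2, 11) (Function('A')(t, Q) = Mul(2, Rational(-1, 11)) = Rational(-2, 11))
Mul(Mul(Add(Function('A')(-10, -11), -34), y), Pow(Function('S')(139, 118), -1)) = Mul(Mul(Add(Rational(-2, 11), -34), -148), Pow(139, -1)) = Mul(Mul(Rational(-376, 11), -148), Rational(1, 139)) = Mul(Rational(55648, 11), Rational(1, 139)) = Rational(55648, 1529)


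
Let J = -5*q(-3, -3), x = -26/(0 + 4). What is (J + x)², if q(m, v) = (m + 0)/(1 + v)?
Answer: 196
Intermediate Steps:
q(m, v) = m/(1 + v)
x = -13/2 (x = -26/4 = -26*¼ = -13/2 ≈ -6.5000)
J = -15/2 (J = -(-15)/(1 - 3) = -(-15)/(-2) = -(-15)*(-1)/2 = -5*3/2 = -15/2 ≈ -7.5000)
(J + x)² = (-15/2 - 13/2)² = (-14)² = 196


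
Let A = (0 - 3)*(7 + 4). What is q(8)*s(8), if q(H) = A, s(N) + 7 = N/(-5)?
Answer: 1419/5 ≈ 283.80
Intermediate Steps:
s(N) = -7 - N/5 (s(N) = -7 + N/(-5) = -7 + N*(-⅕) = -7 - N/5)
A = -33 (A = -3*11 = -33)
q(H) = -33
q(8)*s(8) = -33*(-7 - ⅕*8) = -33*(-7 - 8/5) = -33*(-43/5) = 1419/5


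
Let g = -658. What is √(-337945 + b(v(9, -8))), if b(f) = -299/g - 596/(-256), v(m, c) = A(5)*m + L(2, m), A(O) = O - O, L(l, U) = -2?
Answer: I*√2341069027899/2632 ≈ 581.33*I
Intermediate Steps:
A(O) = 0
v(m, c) = -2 (v(m, c) = 0*m - 2 = 0 - 2 = -2)
b(f) = 58589/21056 (b(f) = -299/(-658) - 596/(-256) = -299*(-1/658) - 596*(-1/256) = 299/658 + 149/64 = 58589/21056)
√(-337945 + b(v(9, -8))) = √(-337945 + 58589/21056) = √(-7115711331/21056) = I*√2341069027899/2632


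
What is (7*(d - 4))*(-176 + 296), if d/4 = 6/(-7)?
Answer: -6240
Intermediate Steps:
d = -24/7 (d = 4*(6/(-7)) = 4*(6*(-1/7)) = 4*(-6/7) = -24/7 ≈ -3.4286)
(7*(d - 4))*(-176 + 296) = (7*(-24/7 - 4))*(-176 + 296) = (7*(-52/7))*120 = -52*120 = -6240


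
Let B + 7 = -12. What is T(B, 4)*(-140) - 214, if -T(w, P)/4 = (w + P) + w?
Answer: -19254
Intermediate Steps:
B = -19 (B = -7 - 12 = -19)
T(w, P) = -8*w - 4*P (T(w, P) = -4*((w + P) + w) = -4*((P + w) + w) = -4*(P + 2*w) = -8*w - 4*P)
T(B, 4)*(-140) - 214 = (-8*(-19) - 4*4)*(-140) - 214 = (152 - 16)*(-140) - 214 = 136*(-140) - 214 = -19040 - 214 = -19254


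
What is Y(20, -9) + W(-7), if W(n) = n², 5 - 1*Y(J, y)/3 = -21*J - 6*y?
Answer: 1162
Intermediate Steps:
Y(J, y) = 15 + 18*y + 63*J (Y(J, y) = 15 - 3*(-21*J - 6*y) = 15 + (18*y + 63*J) = 15 + 18*y + 63*J)
Y(20, -9) + W(-7) = (15 + 18*(-9) + 63*20) + (-7)² = (15 - 162 + 1260) + 49 = 1113 + 49 = 1162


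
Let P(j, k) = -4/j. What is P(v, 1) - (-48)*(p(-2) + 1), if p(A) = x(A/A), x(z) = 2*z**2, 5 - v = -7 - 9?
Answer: 3020/21 ≈ 143.81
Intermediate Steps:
v = 21 (v = 5 - (-7 - 9) = 5 - 1*(-16) = 5 + 16 = 21)
p(A) = 2 (p(A) = 2*(A/A)**2 = 2*1**2 = 2*1 = 2)
P(v, 1) - (-48)*(p(-2) + 1) = -4/21 - (-48)*(2 + 1) = -4*1/21 - (-48)*3 = -4/21 - 12*(-12) = -4/21 + 144 = 3020/21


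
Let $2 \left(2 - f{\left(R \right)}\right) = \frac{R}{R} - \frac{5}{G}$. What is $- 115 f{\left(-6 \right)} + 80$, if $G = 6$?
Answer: $- \frac{1685}{12} \approx -140.42$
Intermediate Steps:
$f{\left(R \right)} = \frac{23}{12}$ ($f{\left(R \right)} = 2 - \frac{\frac{R}{R} - \frac{5}{6}}{2} = 2 - \frac{1 - \frac{5}{6}}{2} = 2 - \frac{1}{12} = \frac{23}{12}$)
$- 115 f{\left(-6 \right)} + 80 = \left(-115\right) \frac{23}{12} + 80 = - \frac{2645}{12} + 80 = - \frac{1685}{12}$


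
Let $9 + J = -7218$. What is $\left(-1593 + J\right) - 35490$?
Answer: $-44310$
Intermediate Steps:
$J = -7227$ ($J = -9 - 7218 = -7227$)
$\left(-1593 + J\right) - 35490 = \left(-1593 - 7227\right) - 35490 = -8820 - 35490 = -44310$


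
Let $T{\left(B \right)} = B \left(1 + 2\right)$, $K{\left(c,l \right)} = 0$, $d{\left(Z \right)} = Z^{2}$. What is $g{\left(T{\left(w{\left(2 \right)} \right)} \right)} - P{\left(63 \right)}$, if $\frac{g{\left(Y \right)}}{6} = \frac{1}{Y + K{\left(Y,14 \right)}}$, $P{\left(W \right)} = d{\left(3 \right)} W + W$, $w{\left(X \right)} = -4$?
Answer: $- \frac{1261}{2} \approx -630.5$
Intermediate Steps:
$P{\left(W \right)} = 10 W$ ($P{\left(W \right)} = 3^{2} W + W = 9 W + W = 10 W$)
$T{\left(B \right)} = 3 B$ ($T{\left(B \right)} = B 3 = 3 B$)
$g{\left(Y \right)} = \frac{6}{Y}$ ($g{\left(Y \right)} = \frac{6}{Y + 0} = \frac{6}{Y}$)
$g{\left(T{\left(w{\left(2 \right)} \right)} \right)} - P{\left(63 \right)} = \frac{6}{3 \left(-4\right)} - 10 \cdot 63 = \frac{6}{-12} - 630 = 6 \left(- \frac{1}{12}\right) - 630 = - \frac{1}{2} - 630 = - \frac{1261}{2}$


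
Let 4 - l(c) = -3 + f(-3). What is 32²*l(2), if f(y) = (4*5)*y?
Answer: 68608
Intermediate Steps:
f(y) = 20*y
l(c) = 67 (l(c) = 4 - (-3 + 20*(-3)) = 4 - (-3 - 60) = 4 - 1*(-63) = 4 + 63 = 67)
32²*l(2) = 32²*67 = 1024*67 = 68608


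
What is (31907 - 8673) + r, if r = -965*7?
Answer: 16479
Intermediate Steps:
r = -6755
(31907 - 8673) + r = (31907 - 8673) - 6755 = 23234 - 6755 = 16479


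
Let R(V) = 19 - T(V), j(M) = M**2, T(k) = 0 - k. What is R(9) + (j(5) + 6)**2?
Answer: 989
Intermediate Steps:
T(k) = -k
R(V) = 19 + V (R(V) = 19 - (-1)*V = 19 + V)
R(9) + (j(5) + 6)**2 = (19 + 9) + (5**2 + 6)**2 = 28 + (25 + 6)**2 = 28 + 31**2 = 28 + 961 = 989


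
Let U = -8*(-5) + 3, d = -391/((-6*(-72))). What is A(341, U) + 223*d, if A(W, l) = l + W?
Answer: 78695/432 ≈ 182.16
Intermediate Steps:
d = -391/432 ≈ -0.90509
U = 43 (U = 40 + 3 = 43)
A(W, l) = W + l
A(341, U) + 223*d = (341 + 43) + 223*(-391/432) = 384 - 87193/432 = 78695/432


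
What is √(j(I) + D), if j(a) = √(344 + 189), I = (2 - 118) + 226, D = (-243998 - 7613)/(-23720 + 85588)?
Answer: √(-3891667337 + 956912356*√533)/30934 ≈ 4.3612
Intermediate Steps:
D = -251611/61868 ≈ -4.0669
I = 110 (I = -116 + 226 = 110)
j(a) = √533
√(j(I) + D) = √(√533 - 251611/61868) = √(-251611/61868 + √533)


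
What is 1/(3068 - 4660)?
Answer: -1/1592 ≈ -0.00062814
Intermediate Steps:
1/(3068 - 4660) = 1/(-1592) = -1/1592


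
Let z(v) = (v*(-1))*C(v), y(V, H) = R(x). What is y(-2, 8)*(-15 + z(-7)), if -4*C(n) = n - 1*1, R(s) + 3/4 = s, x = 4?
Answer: -13/4 ≈ -3.2500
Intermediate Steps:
R(s) = -¾ + s
C(n) = ¼ - n/4 (C(n) = -(n - 1*1)/4 = -(n - 1)/4 = -(-1 + n)/4 = ¼ - n/4)
y(V, H) = 13/4 (y(V, H) = -¾ + 4 = 13/4)
z(v) = -v*(¼ - v/4) (z(v) = (v*(-1))*(¼ - v/4) = (-v)*(¼ - v/4) = -v*(¼ - v/4))
y(-2, 8)*(-15 + z(-7)) = 13*(-15 + (¼)*(-7)*(-1 - 7))/4 = 13*(-15 + (¼)*(-7)*(-8))/4 = 13*(-15 + 14)/4 = (13/4)*(-1) = -13/4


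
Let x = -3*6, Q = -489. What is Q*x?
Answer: 8802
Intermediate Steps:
x = -18
Q*x = -489*(-18) = 8802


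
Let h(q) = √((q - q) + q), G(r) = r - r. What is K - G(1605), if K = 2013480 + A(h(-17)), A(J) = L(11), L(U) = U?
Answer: 2013491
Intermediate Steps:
G(r) = 0
h(q) = √q (h(q) = √(0 + q) = √q)
A(J) = 11
K = 2013491 (K = 2013480 + 11 = 2013491)
K - G(1605) = 2013491 - 1*0 = 2013491 + 0 = 2013491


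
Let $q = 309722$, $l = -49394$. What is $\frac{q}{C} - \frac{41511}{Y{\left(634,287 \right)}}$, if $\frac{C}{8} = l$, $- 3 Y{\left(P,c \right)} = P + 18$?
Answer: $\frac{6125940659}{32204888} \approx 190.22$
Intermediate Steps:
$Y{\left(P,c \right)} = -6 - \frac{P}{3}$ ($Y{\left(P,c \right)} = - \frac{P + 18}{3} = - \frac{18 + P}{3} = -6 - \frac{P}{3}$)
$C = -395152$ ($C = 8 \left(-49394\right) = -395152$)
$\frac{q}{C} - \frac{41511}{Y{\left(634,287 \right)}} = \frac{309722}{-395152} - \frac{41511}{-6 - \frac{634}{3}} = 309722 \left(- \frac{1}{395152}\right) - \frac{41511}{-6 - \frac{634}{3}} = - \frac{154861}{197576} - \frac{41511}{- \frac{652}{3}} = - \frac{154861}{197576} - - \frac{124533}{652} = - \frac{154861}{197576} + \frac{124533}{652} = \frac{6125940659}{32204888}$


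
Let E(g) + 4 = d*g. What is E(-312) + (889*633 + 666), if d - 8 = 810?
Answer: 308183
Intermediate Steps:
d = 818 (d = 8 + 810 = 818)
E(g) = -4 + 818*g
E(-312) + (889*633 + 666) = (-4 + 818*(-312)) + (889*633 + 666) = (-4 - 255216) + (562737 + 666) = -255220 + 563403 = 308183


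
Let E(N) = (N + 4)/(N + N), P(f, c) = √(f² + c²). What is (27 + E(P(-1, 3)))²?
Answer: 15133/20 + 11*√10 ≈ 791.44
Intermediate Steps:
P(f, c) = √(c² + f²)
E(N) = (4 + N)/(2*N) (E(N) = (4 + N)/((2*N)) = (4 + N)*(1/(2*N)) = (4 + N)/(2*N))
(27 + E(P(-1, 3)))² = (27 + (4 + √(3² + (-1)²))/(2*(√(3² + (-1)²))))² = (27 + (4 + √(9 + 1))/(2*(√(9 + 1))))² = (27 + (4 + √10)/(2*(√10)))² = (27 + (√10/10)*(4 + √10)/2)² = (27 + √10*(4 + √10)/20)²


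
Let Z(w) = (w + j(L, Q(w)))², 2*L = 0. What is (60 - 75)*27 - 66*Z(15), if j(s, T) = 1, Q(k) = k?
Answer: -17301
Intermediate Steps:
L = 0 (L = (½)*0 = 0)
Z(w) = (1 + w)² (Z(w) = (w + 1)² = (1 + w)²)
(60 - 75)*27 - 66*Z(15) = (60 - 75)*27 - 66*(1 + 15)² = -15*27 - 66*16² = -405 - 66*256 = -405 - 16896 = -17301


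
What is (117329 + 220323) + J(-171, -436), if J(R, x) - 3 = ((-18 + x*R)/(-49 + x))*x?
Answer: 196261243/485 ≈ 4.0466e+5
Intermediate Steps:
J(R, x) = 3 + x*(-18 + R*x)/(-49 + x) (J(R, x) = 3 + ((-18 + x*R)/(-49 + x))*x = 3 + ((-18 + R*x)/(-49 + x))*x = 3 + x*(-18 + R*x)/(-49 + x))
(117329 + 220323) + J(-171, -436) = (117329 + 220323) + (-147 - 15*(-436) - 171*(-436)²)/(-49 - 436) = 337652 + (-147 + 6540 - 171*190096)/(-485) = 337652 - (-147 + 6540 - 32506416)/485 = 337652 - 1/485*(-32500023) = 337652 + 32500023/485 = 196261243/485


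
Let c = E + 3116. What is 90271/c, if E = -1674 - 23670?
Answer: -90271/22228 ≈ -4.0611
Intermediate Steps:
E = -25344
c = -22228 (c = -25344 + 3116 = -22228)
90271/c = 90271/(-22228) = 90271*(-1/22228) = -90271/22228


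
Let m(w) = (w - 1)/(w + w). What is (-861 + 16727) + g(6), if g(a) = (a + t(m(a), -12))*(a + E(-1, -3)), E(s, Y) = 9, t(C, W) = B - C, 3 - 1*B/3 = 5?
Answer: 63439/4 ≈ 15860.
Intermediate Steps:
B = -6 (B = 9 - 3*5 = 9 - 15 = -6)
m(w) = (-1 + w)/(2*w) (m(w) = (-1 + w)/((2*w)) = (-1 + w)*(1/(2*w)) = (-1 + w)/(2*w))
t(C, W) = -6 - C
g(a) = (9 + a)*(-6 + a - (-1 + a)/(2*a)) (g(a) = (a + (-6 - (-1 + a)/(2*a)))*(a + 9) = (a + (-6 - (-1 + a)/(2*a)))*(9 + a) = (-6 + a - (-1 + a)/(2*a))*(9 + a) = (9 + a)*(-6 + a - (-1 + a)/(2*a)))
(-861 + 16727) + g(6) = (-861 + 16727) + (-58 + 6² + (5/2)*6 + (9/2)/6) = 15866 + (-58 + 36 + 15 + (9/2)*(⅙)) = 15866 + (-58 + 36 + 15 + ¾) = 15866 - 25/4 = 63439/4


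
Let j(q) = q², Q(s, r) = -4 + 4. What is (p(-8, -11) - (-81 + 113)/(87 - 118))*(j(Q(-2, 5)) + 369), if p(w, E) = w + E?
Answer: -205533/31 ≈ -6630.1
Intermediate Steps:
Q(s, r) = 0
p(w, E) = E + w
(p(-8, -11) - (-81 + 113)/(87 - 118))*(j(Q(-2, 5)) + 369) = ((-11 - 8) - (-81 + 113)/(87 - 118))*(0² + 369) = (-19 - 32/(-31))*(0 + 369) = (-19 - 32*(-1)/31)*369 = (-19 - 1*(-32/31))*369 = (-19 + 32/31)*369 = -557/31*369 = -205533/31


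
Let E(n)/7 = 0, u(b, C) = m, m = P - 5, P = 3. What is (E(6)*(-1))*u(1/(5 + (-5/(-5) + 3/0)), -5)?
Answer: 0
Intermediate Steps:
m = -2 (m = 3 - 5 = -2)
u(b, C) = -2
E(n) = 0 (E(n) = 7*0 = 0)
(E(6)*(-1))*u(1/(5 + (-5/(-5) + 3/0)), -5) = (0*(-1))*(-2) = 0*(-2) = 0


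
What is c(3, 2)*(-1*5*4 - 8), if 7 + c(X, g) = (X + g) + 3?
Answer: -28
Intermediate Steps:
c(X, g) = -4 + X + g (c(X, g) = -7 + ((X + g) + 3) = -7 + (3 + X + g) = -4 + X + g)
c(3, 2)*(-1*5*4 - 8) = (-4 + 3 + 2)*(-1*5*4 - 8) = 1*(-5*4 - 8) = 1*(-20 - 8) = 1*(-28) = -28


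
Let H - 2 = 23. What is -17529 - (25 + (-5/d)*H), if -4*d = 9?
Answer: -158486/9 ≈ -17610.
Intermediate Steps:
H = 25 (H = 2 + 23 = 25)
d = -9/4 (d = -1/4*9 = -9/4 ≈ -2.2500)
-17529 - (25 + (-5/d)*H) = -17529 - (25 - 5/(-9/4)*25) = -17529 - (25 - 5*(-4/9)*25) = -17529 - (25 + (20/9)*25) = -17529 - (25 + 500/9) = -17529 - 1*725/9 = -17529 - 725/9 = -158486/9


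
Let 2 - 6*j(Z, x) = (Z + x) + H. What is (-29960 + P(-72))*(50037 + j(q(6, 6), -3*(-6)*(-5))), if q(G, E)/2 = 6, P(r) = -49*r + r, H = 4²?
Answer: -3979390072/3 ≈ -1.3265e+9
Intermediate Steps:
H = 16
P(r) = -48*r
q(G, E) = 12 (q(G, E) = 2*6 = 12)
j(Z, x) = -7/3 - Z/6 - x/6 (j(Z, x) = ⅓ - ((Z + x) + 16)/6 = ⅓ - (16 + Z + x)/6 = ⅓ + (-8/3 - Z/6 - x/6) = -7/3 - Z/6 - x/6)
(-29960 + P(-72))*(50037 + j(q(6, 6), -3*(-6)*(-5))) = (-29960 - 48*(-72))*(50037 + (-7/3 - ⅙*12 - (-3*(-6))*(-5)/6)) = (-29960 + 3456)*(50037 + (-7/3 - 2 - 3*(-5))) = -26504*(50037 + (-7/3 - 2 - ⅙*(-90))) = -26504*(50037 + (-7/3 - 2 + 15)) = -26504*(50037 + 32/3) = -26504*150143/3 = -3979390072/3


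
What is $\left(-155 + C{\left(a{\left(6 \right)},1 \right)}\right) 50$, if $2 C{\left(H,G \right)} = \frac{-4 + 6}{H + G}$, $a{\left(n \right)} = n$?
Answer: $- \frac{54200}{7} \approx -7742.9$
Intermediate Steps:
$C{\left(H,G \right)} = \frac{1}{G + H}$ ($C{\left(H,G \right)} = \frac{\left(-4 + 6\right) \frac{1}{H + G}}{2} = \frac{2 \frac{1}{G + H}}{2} = \frac{1}{G + H}$)
$\left(-155 + C{\left(a{\left(6 \right)},1 \right)}\right) 50 = \left(-155 + \frac{1}{1 + 6}\right) 50 = \left(-155 + \frac{1}{7}\right) 50 = \left(- \frac{1084}{7}\right) 50 = - \frac{54200}{7}$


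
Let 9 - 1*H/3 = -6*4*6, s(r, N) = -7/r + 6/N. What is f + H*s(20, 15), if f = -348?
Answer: -6501/20 ≈ -325.05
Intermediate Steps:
H = 459 (H = 27 - 3*(-6*4)*6 = 27 - (-72)*6 = 27 - 3*(-144) = 27 + 432 = 459)
f + H*s(20, 15) = -348 + 459*(-7/20 + 6/15) = -348 + 459*(-7*1/20 + 6*(1/15)) = -348 + 459*(-7/20 + ⅖) = -348 + 459*(1/20) = -348 + 459/20 = -6501/20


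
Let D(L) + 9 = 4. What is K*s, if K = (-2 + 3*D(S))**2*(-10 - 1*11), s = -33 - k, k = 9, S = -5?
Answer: 254898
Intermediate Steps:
D(L) = -5 (D(L) = -9 + 4 = -5)
s = -42 (s = -33 - 1*9 = -33 - 9 = -42)
K = -6069 (K = (-2 + 3*(-5))**2*(-10 - 1*11) = (-2 - 15)**2*(-10 - 11) = (-17)**2*(-21) = 289*(-21) = -6069)
K*s = -6069*(-42) = 254898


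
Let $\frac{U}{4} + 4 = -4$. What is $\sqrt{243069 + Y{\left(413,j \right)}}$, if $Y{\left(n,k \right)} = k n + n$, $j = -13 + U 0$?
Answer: $3 \sqrt{26457} \approx 487.97$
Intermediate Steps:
$U = -32$ ($U = -16 + 4 \left(-4\right) = -16 - 16 = -32$)
$j = -13$ ($j = -13 - 0 = -13 + 0 = -13$)
$Y{\left(n,k \right)} = n + k n$
$\sqrt{243069 + Y{\left(413,j \right)}} = \sqrt{243069 + 413 \left(1 - 13\right)} = \sqrt{243069 + 413 \left(-12\right)} = \sqrt{243069 - 4956} = \sqrt{238113} = 3 \sqrt{26457}$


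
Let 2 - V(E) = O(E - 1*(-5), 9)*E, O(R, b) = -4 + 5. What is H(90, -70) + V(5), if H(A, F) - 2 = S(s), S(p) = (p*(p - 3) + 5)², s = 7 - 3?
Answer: 80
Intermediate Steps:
s = 4
S(p) = (5 + p*(-3 + p))² (S(p) = (p*(-3 + p) + 5)² = (5 + p*(-3 + p))²)
O(R, b) = 1
H(A, F) = 83 (H(A, F) = 2 + (5 + 4² - 3*4)² = 2 + (5 + 16 - 12)² = 2 + 9² = 2 + 81 = 83)
V(E) = 2 - E
H(90, -70) + V(5) = 83 + (2 - 1*5) = 83 + (2 - 5) = 83 - 3 = 80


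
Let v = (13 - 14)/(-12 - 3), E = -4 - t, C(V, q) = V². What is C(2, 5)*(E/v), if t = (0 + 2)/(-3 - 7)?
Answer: -228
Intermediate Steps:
t = -⅕ (t = 2/(-10) = 2*(-⅒) = -⅕ ≈ -0.20000)
E = -19/5 (E = -4 - 1*(-⅕) = -4 + ⅕ = -19/5 ≈ -3.8000)
v = 1/15 (v = -1/(-15) = -1*(-1/15) = 1/15 ≈ 0.066667)
C(2, 5)*(E/v) = 2²*(-19/(5*1/15)) = 4*(-19/5*15) = 4*(-57) = -228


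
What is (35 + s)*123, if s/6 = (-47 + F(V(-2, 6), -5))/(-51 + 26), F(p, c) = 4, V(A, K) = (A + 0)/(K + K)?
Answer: 139359/25 ≈ 5574.4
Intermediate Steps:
V(A, K) = A/(2*K) (V(A, K) = A/((2*K)) = A*(1/(2*K)) = A/(2*K))
s = 258/25 (s = 6*((-47 + 4)/(-51 + 26)) = 6*(-43/(-25)) = 6*(-43*(-1/25)) = 6*(43/25) = 258/25 ≈ 10.320)
(35 + s)*123 = (35 + 258/25)*123 = (1133/25)*123 = 139359/25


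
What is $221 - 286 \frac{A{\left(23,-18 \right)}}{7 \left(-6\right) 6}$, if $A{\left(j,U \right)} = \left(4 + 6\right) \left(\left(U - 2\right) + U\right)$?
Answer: $- \frac{13247}{63} \approx -210.27$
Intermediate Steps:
$A{\left(j,U \right)} = -20 + 20 U$ ($A{\left(j,U \right)} = 10 \left(\left(-2 + U\right) + U\right) = 10 \left(-2 + 2 U\right) = -20 + 20 U$)
$221 - 286 \frac{A{\left(23,-18 \right)}}{7 \left(-6\right) 6} = 221 - 286 \frac{-20 + 20 \left(-18\right)}{7 \left(-6\right) 6} = 221 - 286 \frac{-20 - 360}{\left(-42\right) 6} = 221 - 286 \left(- \frac{380}{-252}\right) = 221 - 286 \left(\left(-380\right) \left(- \frac{1}{252}\right)\right) = 221 - \frac{27170}{63} = - \frac{13247}{63}$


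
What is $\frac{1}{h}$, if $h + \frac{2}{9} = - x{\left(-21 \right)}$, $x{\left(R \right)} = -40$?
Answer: $\frac{9}{358} \approx 0.02514$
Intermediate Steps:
$h = \frac{358}{9}$ ($h = - \frac{2}{9} - -40 = - \frac{2}{9} + 40 = \frac{358}{9} \approx 39.778$)
$\frac{1}{h} = \frac{1}{\frac{358}{9}} = \frac{9}{358}$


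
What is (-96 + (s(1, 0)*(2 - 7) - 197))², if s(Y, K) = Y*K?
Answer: 85849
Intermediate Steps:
s(Y, K) = K*Y
(-96 + (s(1, 0)*(2 - 7) - 197))² = (-96 + ((0*1)*(2 - 7) - 197))² = (-96 + (0*(-5) - 197))² = (-96 + (0 - 197))² = (-96 - 197)² = (-293)² = 85849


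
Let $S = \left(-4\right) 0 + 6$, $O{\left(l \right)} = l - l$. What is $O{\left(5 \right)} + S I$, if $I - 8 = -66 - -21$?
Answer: $-222$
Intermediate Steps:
$O{\left(l \right)} = 0$
$S = 6$ ($S = 0 + 6 = 6$)
$I = -37$ ($I = 8 - 45 = -37$)
$O{\left(5 \right)} + S I = 0 + 6 \left(-37\right) = 0 - 222 = -222$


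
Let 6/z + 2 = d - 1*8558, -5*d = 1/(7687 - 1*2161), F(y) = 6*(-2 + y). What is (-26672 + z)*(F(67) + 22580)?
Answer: -144900952575374440/236512801 ≈ -6.1266e+8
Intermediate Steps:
F(y) = -12 + 6*y
d = -1/27630 (d = -1/(5*(7687 - 1*2161)) = -1/(5*(7687 - 2161)) = -1/5/5526 = -1/5*1/5526 = -1/27630 ≈ -3.6193e-5)
z = -165780/236512801 (z = 6/(-2 + (-1/27630 - 1*8558)) = 6/(-2 + (-1/27630 - 8558)) = 6/(-2 - 236457541/27630) = 6/(-236512801/27630) = 6*(-27630/236512801) = -165780/236512801 ≈ -0.00070093)
(-26672 + z)*(F(67) + 22580) = (-26672 - 165780/236512801)*((-12 + 6*67) + 22580) = -6308269594052*((-12 + 402) + 22580)/236512801 = -6308269594052*(390 + 22580)/236512801 = -6308269594052/236512801*22970 = -144900952575374440/236512801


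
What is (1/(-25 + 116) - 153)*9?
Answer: -125298/91 ≈ -1376.9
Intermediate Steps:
(1/(-25 + 116) - 153)*9 = (1/91 - 153)*9 = -13922/91*9 = -125298/91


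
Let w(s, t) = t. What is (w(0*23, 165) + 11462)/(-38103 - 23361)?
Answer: -11627/61464 ≈ -0.18917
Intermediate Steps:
(w(0*23, 165) + 11462)/(-38103 - 23361) = (165 + 11462)/(-38103 - 23361) = 11627/(-61464) = 11627*(-1/61464) = -11627/61464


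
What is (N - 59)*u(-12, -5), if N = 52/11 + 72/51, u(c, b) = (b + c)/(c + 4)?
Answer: -9885/88 ≈ -112.33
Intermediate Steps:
u(c, b) = (b + c)/(4 + c)
N = 1148/187 (N = 52*(1/11) + 72*(1/51) = 52/11 + 24/17 = 1148/187 ≈ 6.1390)
(N - 59)*u(-12, -5) = (1148/187 - 59)*((-5 - 12)/(4 - 12)) = -9885*(-17)/(187*(-8)) = -(-9885)*(-17)/1496 = -9885/187*17/8 = -9885/88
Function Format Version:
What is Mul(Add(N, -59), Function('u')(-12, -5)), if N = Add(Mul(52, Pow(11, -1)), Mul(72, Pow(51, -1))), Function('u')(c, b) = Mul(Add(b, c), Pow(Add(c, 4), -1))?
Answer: Rational(-9885, 88) ≈ -112.33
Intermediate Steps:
Function('u')(c, b) = Mul(Pow(Add(4, c), -1), Add(b, c)) (Function('u')(c, b) = Mul(Add(b, c), Pow(Add(4, c), -1)) = Mul(Pow(Add(4, c), -1), Add(b, c)))
N = Rational(1148, 187) (N = Add(Mul(52, Rational(1, 11)), Mul(72, Rational(1, 51))) = Add(Rational(52, 11), Rational(24, 17)) = Rational(1148, 187) ≈ 6.1390)
Mul(Add(N, -59), Function('u')(-12, -5)) = Mul(Add(Rational(1148, 187), -59), Mul(Pow(Add(4, -12), -1), Add(-5, -12))) = Mul(Rational(-9885, 187), Mul(Pow(-8, -1), -17)) = Mul(Rational(-9885, 187), Mul(Rational(-1, 8), -17)) = Mul(Rational(-9885, 187), Rational(17, 8)) = Rational(-9885, 88)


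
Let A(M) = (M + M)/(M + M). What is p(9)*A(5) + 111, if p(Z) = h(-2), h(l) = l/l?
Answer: 112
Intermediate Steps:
h(l) = 1
p(Z) = 1
A(M) = 1 (A(M) = (2*M)/((2*M)) = (2*M)*(1/(2*M)) = 1)
p(9)*A(5) + 111 = 1*1 + 111 = 1 + 111 = 112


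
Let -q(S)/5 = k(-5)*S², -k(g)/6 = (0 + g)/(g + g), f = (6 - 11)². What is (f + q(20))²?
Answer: 36300625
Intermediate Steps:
f = 25 (f = (-5)² = 25)
k(g) = -3 (k(g) = -6*(0 + g)/(g + g) = -6*g/(2*g) = -6*g*1/(2*g) = -6*½ = -3)
q(S) = 15*S² (q(S) = -(-15)*S² = 15*S²)
(f + q(20))² = (25 + 15*20²)² = (25 + 15*400)² = (25 + 6000)² = 6025² = 36300625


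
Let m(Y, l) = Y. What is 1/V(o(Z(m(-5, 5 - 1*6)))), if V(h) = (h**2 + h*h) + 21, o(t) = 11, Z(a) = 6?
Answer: 1/263 ≈ 0.0038023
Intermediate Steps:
V(h) = 21 + 2*h**2 (V(h) = (h**2 + h**2) + 21 = 2*h**2 + 21 = 21 + 2*h**2)
1/V(o(Z(m(-5, 5 - 1*6)))) = 1/(21 + 2*11**2) = 1/(21 + 2*121) = 1/(21 + 242) = 1/263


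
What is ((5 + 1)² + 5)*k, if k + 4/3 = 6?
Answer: 574/3 ≈ 191.33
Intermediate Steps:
k = 14/3 (k = -4/3 + 6 = 14/3 ≈ 4.6667)
((5 + 1)² + 5)*k = ((5 + 1)² + 5)*(14/3) = (6² + 5)*(14/3) = (36 + 5)*(14/3) = 41*(14/3) = 574/3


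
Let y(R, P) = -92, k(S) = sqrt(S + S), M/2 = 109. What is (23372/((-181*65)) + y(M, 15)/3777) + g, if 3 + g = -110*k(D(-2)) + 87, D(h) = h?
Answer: 3643299596/44436405 - 220*I ≈ 81.989 - 220.0*I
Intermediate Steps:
M = 218 (M = 2*109 = 218)
k(S) = sqrt(2)*sqrt(S) (k(S) = sqrt(2*S) = sqrt(2)*sqrt(S))
g = 84 - 220*I (g = -3 + (-110*sqrt(2)*sqrt(-2) + 87) = -3 + (-110*sqrt(2)*I*sqrt(2) + 87) = -3 + (-220*I + 87) = -3 + (87 - 220*I) = 84 - 220*I ≈ 84.0 - 220.0*I)
(23372/((-181*65)) + y(M, 15)/3777) + g = (23372/((-181*65)) - 92/3777) + (84 - 220*I) = (23372/(-11765) - 92*1/3777) + (84 - 220*I) = (23372*(-1/11765) - 92/3777) + (84 - 220*I) = (-23372/11765 - 92/3777) + (84 - 220*I) = -89358424/44436405 + (84 - 220*I) = 3643299596/44436405 - 220*I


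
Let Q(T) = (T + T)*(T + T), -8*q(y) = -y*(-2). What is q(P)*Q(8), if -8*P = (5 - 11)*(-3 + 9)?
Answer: -288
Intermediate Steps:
P = 9/2 (P = -(5 - 11)*(-3 + 9)/8 = -(-3)*6/4 = -⅛*(-36) = 9/2 ≈ 4.5000)
q(y) = -y/4 (q(y) = -(-y)*(-2)/8 = -y/4)
Q(T) = 4*T² (Q(T) = (2*T)*(2*T) = 4*T²)
q(P)*Q(8) = (-¼*9/2)*(4*8²) = -9*64/2 = -9/8*256 = -288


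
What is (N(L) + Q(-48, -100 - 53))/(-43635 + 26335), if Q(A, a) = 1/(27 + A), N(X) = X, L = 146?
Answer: -613/72660 ≈ -0.0084366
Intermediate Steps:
(N(L) + Q(-48, -100 - 53))/(-43635 + 26335) = (146 + 1/(27 - 48))/(-43635 + 26335) = (146 + 1/(-21))/(-17300) = (146 - 1/21)*(-1/17300) = (3065/21)*(-1/17300) = -613/72660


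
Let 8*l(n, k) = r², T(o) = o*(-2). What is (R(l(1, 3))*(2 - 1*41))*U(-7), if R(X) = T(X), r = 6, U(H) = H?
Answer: -2457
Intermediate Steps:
T(o) = -2*o
l(n, k) = 9/2 (l(n, k) = (⅛)*6² = (⅛)*36 = 9/2)
R(X) = -2*X
(R(l(1, 3))*(2 - 1*41))*U(-7) = ((-2*9/2)*(2 - 1*41))*(-7) = -9*(2 - 41)*(-7) = -9*(-39)*(-7) = 351*(-7) = -2457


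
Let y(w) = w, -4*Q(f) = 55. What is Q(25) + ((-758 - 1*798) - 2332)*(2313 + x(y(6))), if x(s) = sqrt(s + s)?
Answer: -35971831/4 - 7776*sqrt(3) ≈ -9.0064e+6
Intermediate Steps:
Q(f) = -55/4 (Q(f) = -1/4*55 = -55/4)
x(s) = sqrt(2)*sqrt(s) (x(s) = sqrt(2*s) = sqrt(2)*sqrt(s))
Q(25) + ((-758 - 1*798) - 2332)*(2313 + x(y(6))) = -55/4 + ((-758 - 1*798) - 2332)*(2313 + sqrt(2)*sqrt(6)) = -55/4 + ((-758 - 798) - 2332)*(2313 + 2*sqrt(3)) = -55/4 + (-1556 - 2332)*(2313 + 2*sqrt(3)) = -55/4 - 3888*(2313 + 2*sqrt(3)) = -55/4 + (-8992944 - 7776*sqrt(3)) = -35971831/4 - 7776*sqrt(3)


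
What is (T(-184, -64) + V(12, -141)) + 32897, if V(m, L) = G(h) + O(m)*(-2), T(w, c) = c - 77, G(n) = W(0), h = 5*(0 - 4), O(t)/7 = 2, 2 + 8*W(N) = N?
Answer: 130911/4 ≈ 32728.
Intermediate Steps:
W(N) = -1/4 + N/8
O(t) = 14 (O(t) = 7*2 = 14)
h = -20 (h = 5*(-4) = -20)
G(n) = -1/4 (G(n) = -1/4 + (1/8)*0 = -1/4 + 0 = -1/4)
T(w, c) = -77 + c
V(m, L) = -113/4 (V(m, L) = -1/4 + 14*(-2) = -1/4 - 28 = -113/4)
(T(-184, -64) + V(12, -141)) + 32897 = ((-77 - 64) - 113/4) + 32897 = (-141 - 113/4) + 32897 = -677/4 + 32897 = 130911/4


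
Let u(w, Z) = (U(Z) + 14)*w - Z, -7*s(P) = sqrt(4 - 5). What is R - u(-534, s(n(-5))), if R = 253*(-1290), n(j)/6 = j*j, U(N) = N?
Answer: -318894 - 535*I/7 ≈ -3.1889e+5 - 76.429*I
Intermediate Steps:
n(j) = 6*j**2 (n(j) = 6*(j*j) = 6*j**2)
s(P) = -I/7 (s(P) = -sqrt(4 - 5)/7 = -I/7)
R = -326370
u(w, Z) = -Z + w*(14 + Z) (u(w, Z) = (Z + 14)*w - Z = (14 + Z)*w - Z = w*(14 + Z) - Z = -Z + w*(14 + Z))
R - u(-534, s(n(-5))) = -326370 - (-(-1)*I/7 + 14*(-534) - I/7*(-534)) = -326370 - (I/7 - 7476 + 534*I/7) = -326370 - (-7476 + 535*I/7) = -326370 + (7476 - 535*I/7) = -318894 - 535*I/7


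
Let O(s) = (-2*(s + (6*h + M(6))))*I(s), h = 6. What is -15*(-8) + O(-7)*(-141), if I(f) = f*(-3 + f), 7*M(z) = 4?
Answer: 583860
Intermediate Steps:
M(z) = 4/7 (M(z) = (⅐)*4 = 4/7)
O(s) = s*(-3 + s)*(-512/7 - 2*s) (O(s) = (-2*(s + (6*6 + 4/7)))*(s*(-3 + s)) = (-2*(s + (36 + 4/7)))*(s*(-3 + s)) = (-2*(s + 256/7))*(s*(-3 + s)) = (-2*(256/7 + s))*(s*(-3 + s)) = (-512/7 - 2*s)*(s*(-3 + s)) = s*(-3 + s)*(-512/7 - 2*s))
-15*(-8) + O(-7)*(-141) = -15*(-8) - 2/7*(-7)*(-3 - 7)*(256 + 7*(-7))*(-141) = 120 - 2/7*(-7)*(-10)*(256 - 49)*(-141) = 120 - 2/7*(-7)*(-10)*207*(-141) = 120 - 4140*(-141) = 120 + 583740 = 583860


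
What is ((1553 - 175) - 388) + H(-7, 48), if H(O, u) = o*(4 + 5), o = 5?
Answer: 1035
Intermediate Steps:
H(O, u) = 45 (H(O, u) = 5*(4 + 5) = 5*9 = 45)
((1553 - 175) - 388) + H(-7, 48) = ((1553 - 175) - 388) + 45 = (1378 - 388) + 45 = 990 + 45 = 1035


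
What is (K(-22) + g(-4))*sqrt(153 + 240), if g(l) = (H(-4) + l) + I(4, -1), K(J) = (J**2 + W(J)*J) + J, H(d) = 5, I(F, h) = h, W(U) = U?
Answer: 946*sqrt(393) ≈ 18754.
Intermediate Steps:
K(J) = J + 2*J**2 (K(J) = (J**2 + J*J) + J = (J**2 + J**2) + J = 2*J**2 + J = J + 2*J**2)
g(l) = 4 + l (g(l) = (5 + l) - 1 = 4 + l)
(K(-22) + g(-4))*sqrt(153 + 240) = (-22*(1 + 2*(-22)) + (4 - 4))*sqrt(153 + 240) = (-22*(1 - 44) + 0)*sqrt(393) = (-22*(-43) + 0)*sqrt(393) = (946 + 0)*sqrt(393) = 946*sqrt(393)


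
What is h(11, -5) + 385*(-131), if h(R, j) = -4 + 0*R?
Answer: -50439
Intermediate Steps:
h(R, j) = -4 (h(R, j) = -4 + 0 = -4)
h(11, -5) + 385*(-131) = -4 + 385*(-131) = -4 - 50435 = -50439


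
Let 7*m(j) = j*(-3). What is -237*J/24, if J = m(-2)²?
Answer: -711/98 ≈ -7.2551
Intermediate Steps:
m(j) = -3*j/7 (m(j) = (j*(-3))/7 = (-3*j)/7 = -3*j/7)
J = 36/49 (J = (-3/7*(-2))² = (6/7)² = 36/49 ≈ 0.73469)
-237*J/24 = -8532/(49*24) = -237*3/98 = -711/98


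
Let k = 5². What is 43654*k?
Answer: 1091350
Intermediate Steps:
k = 25
43654*k = 43654*25 = 1091350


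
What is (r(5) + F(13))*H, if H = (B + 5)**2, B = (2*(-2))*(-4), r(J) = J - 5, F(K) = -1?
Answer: -441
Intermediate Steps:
r(J) = -5 + J
B = 16 (B = -4*(-4) = 16)
H = 441 (H = (16 + 5)**2 = 21**2 = 441)
(r(5) + F(13))*H = ((-5 + 5) - 1)*441 = (0 - 1)*441 = -1*441 = -441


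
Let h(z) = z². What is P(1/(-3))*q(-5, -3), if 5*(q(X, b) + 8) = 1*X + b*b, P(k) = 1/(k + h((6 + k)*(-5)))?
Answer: -162/18055 ≈ -0.0089726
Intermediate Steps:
P(k) = 1/(k + (-30 - 5*k)²) (P(k) = 1/(k + ((6 + k)*(-5))²) = 1/(k + (-30 - 5*k)²))
q(X, b) = -8 + X/5 + b²/5 (q(X, b) = -8 + (1*X + b*b)/5 = -8 + (X + b²)/5 = -8 + (X/5 + b²/5) = -8 + X/5 + b²/5)
P(1/(-3))*q(-5, -3) = (-8 + (⅕)*(-5) + (⅕)*(-3)²)/(1/(-3) + 25*(6 + 1/(-3))²) = (-8 - 1 + (⅕)*9)/(-⅓ + 25*(6 - ⅓)²) = (-8 - 1 + 9/5)/(-⅓ + 25*(17/3)²) = -36/5/(-⅓ + 25*(289/9)) = -36/5/(-⅓ + 7225/9) = -36/5/(7222/9) = (9/7222)*(-36/5) = -162/18055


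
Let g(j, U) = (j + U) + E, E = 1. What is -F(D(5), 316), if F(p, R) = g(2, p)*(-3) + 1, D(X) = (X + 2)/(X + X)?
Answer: 101/10 ≈ 10.100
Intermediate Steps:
g(j, U) = 1 + U + j (g(j, U) = (j + U) + 1 = (U + j) + 1 = 1 + U + j)
D(X) = (2 + X)/(2*X) (D(X) = (2 + X)/((2*X)) = (2 + X)*(1/(2*X)) = (2 + X)/(2*X))
F(p, R) = -8 - 3*p (F(p, R) = (1 + p + 2)*(-3) + 1 = (3 + p)*(-3) + 1 = (-9 - 3*p) + 1 = -8 - 3*p)
-F(D(5), 316) = -(-8 - 3*(2 + 5)/(2*5)) = -(-8 - 3*7/(2*5)) = -(-8 - 3*7/10) = -(-8 - 21/10) = -1*(-101/10) = 101/10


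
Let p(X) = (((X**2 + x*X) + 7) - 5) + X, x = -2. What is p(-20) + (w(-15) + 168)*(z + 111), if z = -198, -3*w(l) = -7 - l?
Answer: -13962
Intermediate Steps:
w(l) = 7/3 + l/3 (w(l) = -(-7 - l)/3 = 7/3 + l/3)
p(X) = 2 + X**2 - X (p(X) = (((X**2 - 2*X) + 7) - 5) + X = ((7 + X**2 - 2*X) - 5) + X = (2 + X**2 - 2*X) + X = 2 + X**2 - X)
p(-20) + (w(-15) + 168)*(z + 111) = (2 + (-20)**2 - 1*(-20)) + ((7/3 + (1/3)*(-15)) + 168)*(-198 + 111) = (2 + 400 + 20) + ((7/3 - 5) + 168)*(-87) = 422 + (-8/3 + 168)*(-87) = 422 + (496/3)*(-87) = 422 - 14384 = -13962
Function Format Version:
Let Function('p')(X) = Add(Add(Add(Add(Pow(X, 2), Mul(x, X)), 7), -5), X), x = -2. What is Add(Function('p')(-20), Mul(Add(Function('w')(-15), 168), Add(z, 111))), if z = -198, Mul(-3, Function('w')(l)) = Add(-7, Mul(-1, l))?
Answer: -13962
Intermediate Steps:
Function('w')(l) = Add(Rational(7, 3), Mul(Rational(1, 3), l)) (Function('w')(l) = Mul(Rational(-1, 3), Add(-7, Mul(-1, l))) = Add(Rational(7, 3), Mul(Rational(1, 3), l)))
Function('p')(X) = Add(2, Pow(X, 2), Mul(-1, X)) (Function('p')(X) = Add(Add(Add(Add(Pow(X, 2), Mul(-2, X)), 7), -5), X) = Add(Add(Add(7, Pow(X, 2), Mul(-2, X)), -5), X) = Add(Add(2, Pow(X, 2), Mul(-2, X)), X) = Add(2, Pow(X, 2), Mul(-1, X)))
Add(Function('p')(-20), Mul(Add(Function('w')(-15), 168), Add(z, 111))) = Add(Add(2, Pow(-20, 2), Mul(-1, -20)), Mul(Add(Add(Rational(7, 3), Mul(Rational(1, 3), -15)), 168), Add(-198, 111))) = Add(Add(2, 400, 20), Mul(Add(Add(Rational(7, 3), -5), 168), -87)) = Add(422, Mul(Add(Rational(-8, 3), 168), -87)) = Add(422, Mul(Rational(496, 3), -87)) = Add(422, -14384) = -13962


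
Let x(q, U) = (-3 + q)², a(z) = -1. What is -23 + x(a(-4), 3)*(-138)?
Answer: -2231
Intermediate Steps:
-23 + x(a(-4), 3)*(-138) = -23 + (-3 - 1)²*(-138) = -23 + (-4)²*(-138) = -23 + 16*(-138) = -23 - 2208 = -2231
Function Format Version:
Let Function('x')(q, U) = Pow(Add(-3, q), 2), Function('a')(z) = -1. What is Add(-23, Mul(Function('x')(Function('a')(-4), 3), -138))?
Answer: -2231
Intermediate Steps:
Add(-23, Mul(Function('x')(Function('a')(-4), 3), -138)) = Add(-23, Mul(Pow(Add(-3, -1), 2), -138)) = Add(-23, Mul(Pow(-4, 2), -138)) = Add(-23, Mul(16, -138)) = Add(-23, -2208) = -2231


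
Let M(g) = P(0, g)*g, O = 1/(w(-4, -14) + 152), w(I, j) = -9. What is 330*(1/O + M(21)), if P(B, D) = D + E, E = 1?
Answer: 199650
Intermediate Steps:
P(B, D) = 1 + D (P(B, D) = D + 1 = 1 + D)
O = 1/143 (O = 1/(-9 + 152) = 1/143 ≈ 0.0069930)
M(g) = g*(1 + g) (M(g) = (1 + g)*g = g*(1 + g))
330*(1/O + M(21)) = 330*(1/(1/143) + 21*(1 + 21)) = 330*(143 + 21*22) = 330*(143 + 462) = 330*605 = 199650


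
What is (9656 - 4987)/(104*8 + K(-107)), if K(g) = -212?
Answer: 4669/620 ≈ 7.5306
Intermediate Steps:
(9656 - 4987)/(104*8 + K(-107)) = (9656 - 4987)/(104*8 - 212) = 4669/(832 - 212) = 4669/620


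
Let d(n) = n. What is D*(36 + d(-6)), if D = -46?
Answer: -1380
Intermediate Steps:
D*(36 + d(-6)) = -46*(36 - 6) = -46*30 = -1380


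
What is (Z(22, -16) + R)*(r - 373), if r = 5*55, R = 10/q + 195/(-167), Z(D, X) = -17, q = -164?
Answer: 12231527/6847 ≈ 1786.4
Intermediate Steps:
R = -16825/13694 (R = 10/(-164) + 195/(-167) = 10*(-1/164) + 195*(-1/167) = -5/82 - 195/167 = -16825/13694 ≈ -1.2286)
r = 275
(Z(22, -16) + R)*(r - 373) = (-17 - 16825/13694)*(275 - 373) = -249623/13694*(-98) = 12231527/6847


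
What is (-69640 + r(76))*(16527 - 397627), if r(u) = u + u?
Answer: 26481876800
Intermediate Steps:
r(u) = 2*u
(-69640 + r(76))*(16527 - 397627) = (-69640 + 2*76)*(16527 - 397627) = (-69640 + 152)*(-381100) = -69488*(-381100) = 26481876800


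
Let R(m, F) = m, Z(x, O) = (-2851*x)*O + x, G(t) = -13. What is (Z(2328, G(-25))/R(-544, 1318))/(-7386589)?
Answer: 2696406/125572013 ≈ 0.021473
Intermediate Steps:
Z(x, O) = x - 2851*O*x (Z(x, O) = -2851*O*x + x = x - 2851*O*x)
(Z(2328, G(-25))/R(-544, 1318))/(-7386589) = ((2328*(1 - 2851*(-13)))/(-544))/(-7386589) = ((2328*(1 + 37063))*(-1/544))*(-1/7386589) = ((2328*37064)*(-1/544))*(-1/7386589) = (86284992*(-1/544))*(-1/7386589) = -2696406/17*(-1/7386589) = 2696406/125572013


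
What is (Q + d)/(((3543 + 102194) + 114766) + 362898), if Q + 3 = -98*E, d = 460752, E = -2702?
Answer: 725545/583401 ≈ 1.2436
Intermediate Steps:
Q = 264793 (Q = -3 - 98*(-2702) = -3 + 264796 = 264793)
(Q + d)/(((3543 + 102194) + 114766) + 362898) = (264793 + 460752)/(((3543 + 102194) + 114766) + 362898) = 725545/((105737 + 114766) + 362898) = 725545/(220503 + 362898) = 725545/583401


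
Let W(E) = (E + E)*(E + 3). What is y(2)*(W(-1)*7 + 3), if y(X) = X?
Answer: -50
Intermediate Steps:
W(E) = 2*E*(3 + E) (W(E) = (2*E)*(3 + E) = 2*E*(3 + E))
y(2)*(W(-1)*7 + 3) = 2*((2*(-1)*(3 - 1))*7 + 3) = 2*((2*(-1)*2)*7 + 3) = 2*(-4*7 + 3) = 2*(-28 + 3) = 2*(-25) = -50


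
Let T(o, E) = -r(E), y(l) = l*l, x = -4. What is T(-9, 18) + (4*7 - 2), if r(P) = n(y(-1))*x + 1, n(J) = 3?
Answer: 37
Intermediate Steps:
y(l) = l²
r(P) = -11 (r(P) = 3*(-4) + 1 = -12 + 1 = -11)
T(o, E) = 11 (T(o, E) = -1*(-11) = 11)
T(-9, 18) + (4*7 - 2) = 11 + (4*7 - 2) = 11 + (28 - 2) = 11 + 26 = 37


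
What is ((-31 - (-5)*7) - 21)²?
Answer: 289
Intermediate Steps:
((-31 - (-5)*7) - 21)² = ((-31 - 1*(-35)) - 21)² = ((-31 + 35) - 21)² = (4 - 21)² = (-17)² = 289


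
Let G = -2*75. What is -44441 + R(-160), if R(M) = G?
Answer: -44591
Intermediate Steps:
G = -150
R(M) = -150
-44441 + R(-160) = -44441 - 150 = -44591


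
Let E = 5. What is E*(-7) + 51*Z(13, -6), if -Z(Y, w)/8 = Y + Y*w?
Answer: 26485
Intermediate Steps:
Z(Y, w) = -8*Y - 8*Y*w (Z(Y, w) = -8*(Y + Y*w) = -8*Y - 8*Y*w)
E*(-7) + 51*Z(13, -6) = 5*(-7) + 51*(-8*13*(1 - 6)) = -35 + 51*(-8*13*(-5)) = -35 + 51*520 = -35 + 26520 = 26485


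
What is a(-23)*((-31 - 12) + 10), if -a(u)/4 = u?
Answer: -3036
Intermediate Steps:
a(u) = -4*u
a(-23)*((-31 - 12) + 10) = (-4*(-23))*((-31 - 12) + 10) = 92*(-43 + 10) = 92*(-33) = -3036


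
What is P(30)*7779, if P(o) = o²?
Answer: 7001100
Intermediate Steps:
P(30)*7779 = 30²*7779 = 900*7779 = 7001100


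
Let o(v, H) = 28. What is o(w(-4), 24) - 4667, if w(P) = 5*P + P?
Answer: -4639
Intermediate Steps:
w(P) = 6*P
o(w(-4), 24) - 4667 = 28 - 4667 = -4639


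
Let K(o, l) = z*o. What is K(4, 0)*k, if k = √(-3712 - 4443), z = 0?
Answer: 0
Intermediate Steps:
K(o, l) = 0 (K(o, l) = 0*o = 0)
k = I*√8155 (k = √(-8155) = I*√8155 ≈ 90.305*I)
K(4, 0)*k = 0*(I*√8155) = 0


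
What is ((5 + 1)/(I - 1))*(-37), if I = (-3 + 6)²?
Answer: -111/4 ≈ -27.750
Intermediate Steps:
I = 9 (I = 3² = 9)
((5 + 1)/(I - 1))*(-37) = ((5 + 1)/(9 - 1))*(-37) = (6/8)*(-37) = (6*(⅛))*(-37) = (¾)*(-37) = -111/4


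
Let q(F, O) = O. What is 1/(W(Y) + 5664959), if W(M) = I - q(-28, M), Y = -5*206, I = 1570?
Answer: 1/5667559 ≈ 1.7644e-7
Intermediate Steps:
Y = -1030
W(M) = 1570 - M
1/(W(Y) + 5664959) = 1/((1570 - 1*(-1030)) + 5664959) = 1/((1570 + 1030) + 5664959) = 1/(2600 + 5664959) = 1/5667559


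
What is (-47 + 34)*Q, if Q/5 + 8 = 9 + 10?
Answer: -715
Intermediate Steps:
Q = 55 (Q = -40 + 5*(9 + 10) = -40 + 5*19 = -40 + 95 = 55)
(-47 + 34)*Q = (-47 + 34)*55 = -13*55 = -715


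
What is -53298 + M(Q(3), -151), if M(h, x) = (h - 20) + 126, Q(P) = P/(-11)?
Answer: -585115/11 ≈ -53192.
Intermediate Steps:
Q(P) = -P/11 (Q(P) = P*(-1/11) = -P/11)
M(h, x) = 106 + h (M(h, x) = (-20 + h) + 126 = 106 + h)
-53298 + M(Q(3), -151) = -53298 + (106 - 1/11*3) = -53298 + (106 - 3/11) = -53298 + 1163/11 = -585115/11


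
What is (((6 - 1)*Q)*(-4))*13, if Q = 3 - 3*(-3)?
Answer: -3120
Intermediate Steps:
Q = 12 (Q = 3 + 9 = 12)
(((6 - 1)*Q)*(-4))*13 = (((6 - 1)*12)*(-4))*13 = ((5*12)*(-4))*13 = (60*(-4))*13 = -240*13 = -3120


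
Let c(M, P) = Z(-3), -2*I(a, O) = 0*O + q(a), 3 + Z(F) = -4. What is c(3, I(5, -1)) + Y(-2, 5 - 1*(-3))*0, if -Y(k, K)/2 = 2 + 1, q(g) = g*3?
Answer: -7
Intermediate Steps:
Z(F) = -7 (Z(F) = -3 - 4 = -7)
q(g) = 3*g
I(a, O) = -3*a/2 (I(a, O) = -(0*O + 3*a)/2 = -(0 + 3*a)/2 = -3*a/2)
c(M, P) = -7
Y(k, K) = -6 (Y(k, K) = -2*(2 + 1) = -2*3 = -6)
c(3, I(5, -1)) + Y(-2, 5 - 1*(-3))*0 = -7 - 6*0 = -7 + 0 = -7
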